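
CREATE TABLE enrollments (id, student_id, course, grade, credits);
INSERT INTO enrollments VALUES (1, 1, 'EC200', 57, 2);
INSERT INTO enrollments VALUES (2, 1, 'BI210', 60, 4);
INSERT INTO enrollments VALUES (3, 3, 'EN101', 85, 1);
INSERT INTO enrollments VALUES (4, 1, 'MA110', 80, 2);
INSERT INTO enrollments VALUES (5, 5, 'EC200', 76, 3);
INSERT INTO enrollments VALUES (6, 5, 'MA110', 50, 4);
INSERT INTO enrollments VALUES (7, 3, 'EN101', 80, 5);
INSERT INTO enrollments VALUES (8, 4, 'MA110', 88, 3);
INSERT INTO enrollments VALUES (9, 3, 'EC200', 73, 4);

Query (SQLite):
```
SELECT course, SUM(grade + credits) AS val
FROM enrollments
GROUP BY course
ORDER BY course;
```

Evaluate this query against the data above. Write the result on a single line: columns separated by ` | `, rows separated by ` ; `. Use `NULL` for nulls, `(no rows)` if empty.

BI210 | 64 ; EC200 | 215 ; EN101 | 171 ; MA110 | 227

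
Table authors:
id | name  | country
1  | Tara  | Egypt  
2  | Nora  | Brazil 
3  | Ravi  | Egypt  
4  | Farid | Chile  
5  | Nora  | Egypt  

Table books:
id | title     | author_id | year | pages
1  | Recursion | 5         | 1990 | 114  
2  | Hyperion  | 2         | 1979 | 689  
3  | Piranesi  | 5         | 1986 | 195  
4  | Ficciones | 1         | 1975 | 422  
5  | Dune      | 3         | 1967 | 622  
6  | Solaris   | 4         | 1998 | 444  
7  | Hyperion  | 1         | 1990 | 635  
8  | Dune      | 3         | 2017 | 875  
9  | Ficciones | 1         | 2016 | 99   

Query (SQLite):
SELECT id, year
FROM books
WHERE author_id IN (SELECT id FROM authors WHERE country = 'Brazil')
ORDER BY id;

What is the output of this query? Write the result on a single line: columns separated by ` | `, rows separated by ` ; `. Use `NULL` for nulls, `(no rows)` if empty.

Inner query: authors.id where country = 'Brazil'.
Outer: keep books rows whose author_id is in that set.
Inner query → {2}

2 | 1979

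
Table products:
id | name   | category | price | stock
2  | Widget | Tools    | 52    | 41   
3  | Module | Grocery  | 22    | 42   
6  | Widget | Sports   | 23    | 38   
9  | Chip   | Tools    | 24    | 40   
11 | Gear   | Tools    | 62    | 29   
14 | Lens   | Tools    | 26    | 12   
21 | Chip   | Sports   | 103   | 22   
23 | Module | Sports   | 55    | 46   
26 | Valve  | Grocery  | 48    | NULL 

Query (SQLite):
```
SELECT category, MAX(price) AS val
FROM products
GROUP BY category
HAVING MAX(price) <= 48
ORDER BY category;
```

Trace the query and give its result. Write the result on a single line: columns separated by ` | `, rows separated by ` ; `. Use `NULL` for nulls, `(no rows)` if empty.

Partition products by category; compute MAX(price) within each group.
HAVING: keep groups where MAX(price) <= 48.
  Grocery: ids {3, 26} → MAX(price)=48
  Sports: ids {6, 21, 23} → MAX(price)=103
  Tools: ids {2, 9, 11, 14} → MAX(price)=62

Grocery | 48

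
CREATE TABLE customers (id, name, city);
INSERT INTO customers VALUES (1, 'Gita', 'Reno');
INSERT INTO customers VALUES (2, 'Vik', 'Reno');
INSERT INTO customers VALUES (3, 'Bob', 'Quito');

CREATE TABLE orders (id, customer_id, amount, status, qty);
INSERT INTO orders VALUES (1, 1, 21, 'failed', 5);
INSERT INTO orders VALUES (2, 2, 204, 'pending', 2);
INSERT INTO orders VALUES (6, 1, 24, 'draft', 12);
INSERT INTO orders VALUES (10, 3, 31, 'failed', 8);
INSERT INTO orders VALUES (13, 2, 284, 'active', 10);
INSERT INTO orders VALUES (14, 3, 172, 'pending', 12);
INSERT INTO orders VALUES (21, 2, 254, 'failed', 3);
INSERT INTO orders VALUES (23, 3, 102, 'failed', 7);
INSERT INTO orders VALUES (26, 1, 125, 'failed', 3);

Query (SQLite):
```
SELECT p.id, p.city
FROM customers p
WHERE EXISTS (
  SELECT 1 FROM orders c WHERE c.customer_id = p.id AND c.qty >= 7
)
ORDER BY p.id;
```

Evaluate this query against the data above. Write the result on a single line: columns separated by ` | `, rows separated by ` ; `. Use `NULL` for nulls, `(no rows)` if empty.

1 | Reno ; 2 | Reno ; 3 | Quito

For each customers row, check whether any orders with matching customer_id has qty >= 7.
Keep rows where that is true.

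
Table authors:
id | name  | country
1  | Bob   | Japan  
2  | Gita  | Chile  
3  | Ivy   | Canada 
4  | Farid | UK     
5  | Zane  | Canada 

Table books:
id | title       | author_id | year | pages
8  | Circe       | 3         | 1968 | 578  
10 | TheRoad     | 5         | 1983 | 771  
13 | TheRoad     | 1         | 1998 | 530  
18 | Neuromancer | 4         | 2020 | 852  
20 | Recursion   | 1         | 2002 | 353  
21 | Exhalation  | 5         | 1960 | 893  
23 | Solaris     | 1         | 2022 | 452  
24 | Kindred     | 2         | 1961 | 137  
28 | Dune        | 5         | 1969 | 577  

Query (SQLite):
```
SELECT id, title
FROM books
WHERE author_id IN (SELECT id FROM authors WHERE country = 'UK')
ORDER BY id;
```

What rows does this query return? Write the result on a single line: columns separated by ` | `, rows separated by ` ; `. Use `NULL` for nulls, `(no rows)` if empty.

Inner query: authors.id where country = 'UK'.
Outer: keep books rows whose author_id is in that set.
Inner query → {4}

18 | Neuromancer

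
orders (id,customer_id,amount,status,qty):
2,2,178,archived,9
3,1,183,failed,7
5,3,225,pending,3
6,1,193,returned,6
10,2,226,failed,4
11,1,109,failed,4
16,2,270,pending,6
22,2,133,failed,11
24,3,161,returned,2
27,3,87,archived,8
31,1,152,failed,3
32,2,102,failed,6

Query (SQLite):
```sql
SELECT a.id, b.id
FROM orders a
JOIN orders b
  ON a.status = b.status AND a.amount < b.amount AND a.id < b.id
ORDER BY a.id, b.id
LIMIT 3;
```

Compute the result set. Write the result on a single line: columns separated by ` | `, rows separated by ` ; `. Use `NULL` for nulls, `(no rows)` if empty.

3 | 10 ; 5 | 16 ; 11 | 22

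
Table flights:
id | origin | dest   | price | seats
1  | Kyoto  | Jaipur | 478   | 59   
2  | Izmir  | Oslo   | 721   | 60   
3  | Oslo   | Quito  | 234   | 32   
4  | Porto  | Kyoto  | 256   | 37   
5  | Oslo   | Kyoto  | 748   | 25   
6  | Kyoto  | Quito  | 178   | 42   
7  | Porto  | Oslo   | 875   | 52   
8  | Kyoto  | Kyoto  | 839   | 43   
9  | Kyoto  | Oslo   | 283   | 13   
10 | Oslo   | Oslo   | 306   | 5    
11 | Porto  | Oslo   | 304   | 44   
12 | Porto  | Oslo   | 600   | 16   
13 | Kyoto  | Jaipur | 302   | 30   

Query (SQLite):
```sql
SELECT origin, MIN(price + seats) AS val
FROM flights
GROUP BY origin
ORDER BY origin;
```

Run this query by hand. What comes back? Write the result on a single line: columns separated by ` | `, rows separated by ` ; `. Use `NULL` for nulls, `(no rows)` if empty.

Izmir | 781 ; Kyoto | 220 ; Oslo | 266 ; Porto | 293

For each row compute price + seats.
Group by origin; take MIN of the expression per group.
  Izmir: ids {2} → MIN(price + seats)=781
  Kyoto: ids {1, 6, 8, 9, 13} → MIN(price + seats)=220
  Oslo: ids {3, 5, 10} → MIN(price + seats)=266
  Porto: ids {4, 7, 11, 12} → MIN(price + seats)=293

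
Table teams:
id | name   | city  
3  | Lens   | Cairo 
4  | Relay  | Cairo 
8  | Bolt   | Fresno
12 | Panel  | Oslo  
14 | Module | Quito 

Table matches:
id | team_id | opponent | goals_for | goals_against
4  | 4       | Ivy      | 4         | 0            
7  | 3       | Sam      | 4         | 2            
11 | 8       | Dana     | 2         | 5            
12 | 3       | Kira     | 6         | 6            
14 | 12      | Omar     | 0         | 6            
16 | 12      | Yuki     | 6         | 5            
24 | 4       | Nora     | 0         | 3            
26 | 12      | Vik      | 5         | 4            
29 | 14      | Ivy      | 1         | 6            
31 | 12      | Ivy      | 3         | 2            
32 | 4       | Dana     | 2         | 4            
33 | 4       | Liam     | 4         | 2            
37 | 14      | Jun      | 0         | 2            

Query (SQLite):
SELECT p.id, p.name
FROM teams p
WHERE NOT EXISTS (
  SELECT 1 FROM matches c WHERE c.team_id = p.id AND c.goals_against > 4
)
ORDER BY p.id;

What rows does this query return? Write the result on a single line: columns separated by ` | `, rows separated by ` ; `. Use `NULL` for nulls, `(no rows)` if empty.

For each teams row, check whether any matches with matching team_id has goals_against > 4.
Keep rows where that is false.

4 | Relay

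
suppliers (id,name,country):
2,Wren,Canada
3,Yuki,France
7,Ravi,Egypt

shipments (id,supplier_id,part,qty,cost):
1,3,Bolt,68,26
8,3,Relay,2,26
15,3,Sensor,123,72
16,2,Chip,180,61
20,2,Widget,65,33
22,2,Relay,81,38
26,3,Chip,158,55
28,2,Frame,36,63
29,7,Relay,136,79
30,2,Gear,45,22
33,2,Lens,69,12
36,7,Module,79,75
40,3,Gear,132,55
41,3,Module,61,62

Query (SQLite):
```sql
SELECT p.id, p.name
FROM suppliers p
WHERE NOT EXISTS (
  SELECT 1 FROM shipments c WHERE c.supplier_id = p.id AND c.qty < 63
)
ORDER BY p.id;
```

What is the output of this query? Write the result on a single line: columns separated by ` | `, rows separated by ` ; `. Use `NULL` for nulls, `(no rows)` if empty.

7 | Ravi

For each suppliers row, check whether any shipments with matching supplier_id has qty < 63.
Keep rows where that is false.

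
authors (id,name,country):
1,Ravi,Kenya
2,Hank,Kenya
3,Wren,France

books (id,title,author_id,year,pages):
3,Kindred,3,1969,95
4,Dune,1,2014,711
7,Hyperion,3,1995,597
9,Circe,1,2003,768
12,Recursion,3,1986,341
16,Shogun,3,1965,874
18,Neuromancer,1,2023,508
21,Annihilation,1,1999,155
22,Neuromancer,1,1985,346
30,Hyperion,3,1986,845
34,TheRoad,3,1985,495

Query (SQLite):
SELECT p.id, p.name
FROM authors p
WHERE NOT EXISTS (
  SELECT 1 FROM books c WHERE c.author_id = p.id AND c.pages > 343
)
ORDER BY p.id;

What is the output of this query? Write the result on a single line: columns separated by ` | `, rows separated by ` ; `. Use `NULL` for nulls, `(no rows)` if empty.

2 | Hank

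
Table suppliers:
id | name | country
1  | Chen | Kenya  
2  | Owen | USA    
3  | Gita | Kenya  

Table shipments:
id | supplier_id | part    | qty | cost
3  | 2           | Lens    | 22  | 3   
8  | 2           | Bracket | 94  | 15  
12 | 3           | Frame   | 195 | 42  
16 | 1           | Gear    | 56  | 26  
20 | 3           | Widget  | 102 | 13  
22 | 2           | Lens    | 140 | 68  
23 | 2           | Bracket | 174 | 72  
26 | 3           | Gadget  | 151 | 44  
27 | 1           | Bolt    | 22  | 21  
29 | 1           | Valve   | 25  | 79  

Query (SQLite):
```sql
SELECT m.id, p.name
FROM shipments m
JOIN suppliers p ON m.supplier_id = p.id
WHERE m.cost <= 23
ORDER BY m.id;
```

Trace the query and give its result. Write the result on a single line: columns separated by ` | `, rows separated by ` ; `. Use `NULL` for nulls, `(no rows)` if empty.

Each shipments row matches the suppliers row where supplier_id = suppliers.id.
Then keep rows with m.cost <= 23.

3 | Owen ; 8 | Owen ; 20 | Gita ; 27 | Chen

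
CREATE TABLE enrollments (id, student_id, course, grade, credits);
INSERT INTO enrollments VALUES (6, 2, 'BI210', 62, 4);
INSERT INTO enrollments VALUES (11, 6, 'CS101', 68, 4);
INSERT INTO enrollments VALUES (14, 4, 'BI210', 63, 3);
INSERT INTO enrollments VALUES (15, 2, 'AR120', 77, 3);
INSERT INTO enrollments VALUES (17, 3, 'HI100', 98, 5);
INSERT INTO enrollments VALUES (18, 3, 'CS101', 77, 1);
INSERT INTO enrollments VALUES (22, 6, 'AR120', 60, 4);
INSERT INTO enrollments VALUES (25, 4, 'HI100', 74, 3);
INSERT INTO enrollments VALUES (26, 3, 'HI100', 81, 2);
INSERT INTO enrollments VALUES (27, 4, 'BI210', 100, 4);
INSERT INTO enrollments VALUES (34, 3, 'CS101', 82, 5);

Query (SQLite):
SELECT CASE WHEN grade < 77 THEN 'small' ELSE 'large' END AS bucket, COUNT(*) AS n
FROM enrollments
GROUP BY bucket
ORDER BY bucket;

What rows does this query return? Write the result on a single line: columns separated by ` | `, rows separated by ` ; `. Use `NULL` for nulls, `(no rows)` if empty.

large | 6 ; small | 5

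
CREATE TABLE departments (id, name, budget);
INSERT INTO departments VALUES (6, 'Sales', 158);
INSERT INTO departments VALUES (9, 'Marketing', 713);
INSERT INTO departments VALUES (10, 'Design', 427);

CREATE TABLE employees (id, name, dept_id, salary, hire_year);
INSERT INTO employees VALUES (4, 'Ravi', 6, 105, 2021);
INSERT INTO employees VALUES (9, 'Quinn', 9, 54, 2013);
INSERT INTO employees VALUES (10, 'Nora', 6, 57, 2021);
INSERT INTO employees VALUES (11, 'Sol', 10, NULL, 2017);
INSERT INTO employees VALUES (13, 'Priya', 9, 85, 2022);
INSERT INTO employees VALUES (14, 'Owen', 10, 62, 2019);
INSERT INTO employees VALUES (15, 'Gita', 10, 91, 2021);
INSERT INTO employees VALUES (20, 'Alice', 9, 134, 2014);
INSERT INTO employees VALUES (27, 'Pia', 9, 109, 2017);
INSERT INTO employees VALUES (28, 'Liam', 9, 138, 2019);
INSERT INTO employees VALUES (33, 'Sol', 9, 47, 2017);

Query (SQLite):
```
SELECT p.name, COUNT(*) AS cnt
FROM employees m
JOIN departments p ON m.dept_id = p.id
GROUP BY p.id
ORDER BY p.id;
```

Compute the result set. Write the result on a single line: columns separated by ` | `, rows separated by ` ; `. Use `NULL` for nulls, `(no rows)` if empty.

Sales | 2 ; Marketing | 6 ; Design | 3

Join each employees row to its departments via dept_id.
Group joined rows by departments.id; compute COUNT(*) per group.
  6: ids {4, 10} → COUNT(*)=2
  9: ids {9, 13, 20, 27, 28, 33} → COUNT(*)=6
  10: ids {11, 14, 15} → COUNT(*)=3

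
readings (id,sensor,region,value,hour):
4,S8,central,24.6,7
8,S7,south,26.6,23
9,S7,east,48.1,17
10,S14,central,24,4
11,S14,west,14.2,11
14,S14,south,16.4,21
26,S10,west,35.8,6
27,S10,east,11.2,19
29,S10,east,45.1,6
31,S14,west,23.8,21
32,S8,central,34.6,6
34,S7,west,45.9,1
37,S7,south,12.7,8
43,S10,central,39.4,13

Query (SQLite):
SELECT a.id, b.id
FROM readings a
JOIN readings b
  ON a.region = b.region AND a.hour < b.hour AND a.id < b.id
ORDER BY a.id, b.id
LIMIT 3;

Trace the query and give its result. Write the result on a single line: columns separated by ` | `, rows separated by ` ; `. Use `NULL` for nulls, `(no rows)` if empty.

Pairs (a,b) with same region, a.hour < b.hour, a.id < b.id.
region groups: central:{4,10,32,43} east:{9,27,29} south:{8,14,37} west:{11,26,31,34}
Ordered by (a.id, b.id); first 3.

4 | 43 ; 9 | 27 ; 10 | 32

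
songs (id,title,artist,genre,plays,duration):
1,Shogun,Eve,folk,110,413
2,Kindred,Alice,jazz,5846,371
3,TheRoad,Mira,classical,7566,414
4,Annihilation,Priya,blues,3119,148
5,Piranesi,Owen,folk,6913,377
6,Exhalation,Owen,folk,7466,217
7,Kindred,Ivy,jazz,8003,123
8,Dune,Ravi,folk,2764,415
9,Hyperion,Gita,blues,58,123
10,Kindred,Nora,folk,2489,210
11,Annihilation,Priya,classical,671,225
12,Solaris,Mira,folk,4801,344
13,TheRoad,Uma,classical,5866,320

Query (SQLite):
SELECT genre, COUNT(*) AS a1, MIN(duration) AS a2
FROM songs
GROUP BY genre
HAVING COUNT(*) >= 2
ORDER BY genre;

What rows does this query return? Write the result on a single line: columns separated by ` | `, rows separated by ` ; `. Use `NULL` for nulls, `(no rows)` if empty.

Group songs by genre.
Per group compute: COUNT(*), MIN(duration).
HAVING: drop groups with fewer than 2 rows.
  blues: ids {4, 9} → COUNT(*)=2, MIN(duration)=123
  classical: ids {3, 11, 13} → COUNT(*)=3, MIN(duration)=225
  folk: ids {1, 5, 6, 8, 10, 12} → COUNT(*)=6, MIN(duration)=210
  jazz: ids {2, 7} → COUNT(*)=2, MIN(duration)=123

blues | 2 | 123 ; classical | 3 | 225 ; folk | 6 | 210 ; jazz | 2 | 123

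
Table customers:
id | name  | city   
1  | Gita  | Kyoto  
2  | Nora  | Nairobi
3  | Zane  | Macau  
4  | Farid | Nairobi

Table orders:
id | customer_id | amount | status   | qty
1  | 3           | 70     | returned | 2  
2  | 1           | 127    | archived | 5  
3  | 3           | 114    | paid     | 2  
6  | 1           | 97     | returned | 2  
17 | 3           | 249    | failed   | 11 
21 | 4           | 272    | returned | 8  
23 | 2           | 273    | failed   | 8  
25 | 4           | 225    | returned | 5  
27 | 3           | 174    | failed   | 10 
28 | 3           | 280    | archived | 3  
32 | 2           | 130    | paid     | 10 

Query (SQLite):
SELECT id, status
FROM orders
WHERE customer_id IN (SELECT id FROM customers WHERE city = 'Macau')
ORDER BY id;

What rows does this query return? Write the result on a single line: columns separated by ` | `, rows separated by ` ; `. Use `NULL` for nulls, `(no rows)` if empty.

1 | returned ; 3 | paid ; 17 | failed ; 27 | failed ; 28 | archived

Inner query: customers.id where city = 'Macau'.
Outer: keep orders rows whose customer_id is in that set.
Inner query → {3}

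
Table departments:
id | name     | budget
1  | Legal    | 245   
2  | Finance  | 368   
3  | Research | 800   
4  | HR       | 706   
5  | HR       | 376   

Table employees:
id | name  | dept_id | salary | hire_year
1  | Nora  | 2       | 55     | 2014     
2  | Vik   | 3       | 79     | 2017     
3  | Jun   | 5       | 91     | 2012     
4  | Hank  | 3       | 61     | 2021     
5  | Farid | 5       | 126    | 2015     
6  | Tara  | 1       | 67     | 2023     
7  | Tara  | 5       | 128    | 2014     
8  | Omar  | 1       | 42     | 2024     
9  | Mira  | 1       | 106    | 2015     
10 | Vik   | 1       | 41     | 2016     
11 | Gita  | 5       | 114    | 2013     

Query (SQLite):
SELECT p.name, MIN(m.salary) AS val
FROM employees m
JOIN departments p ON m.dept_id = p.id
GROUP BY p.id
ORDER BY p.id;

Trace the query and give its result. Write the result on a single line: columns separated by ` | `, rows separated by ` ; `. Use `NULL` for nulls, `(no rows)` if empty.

Legal | 41 ; Finance | 55 ; Research | 61 ; HR | 91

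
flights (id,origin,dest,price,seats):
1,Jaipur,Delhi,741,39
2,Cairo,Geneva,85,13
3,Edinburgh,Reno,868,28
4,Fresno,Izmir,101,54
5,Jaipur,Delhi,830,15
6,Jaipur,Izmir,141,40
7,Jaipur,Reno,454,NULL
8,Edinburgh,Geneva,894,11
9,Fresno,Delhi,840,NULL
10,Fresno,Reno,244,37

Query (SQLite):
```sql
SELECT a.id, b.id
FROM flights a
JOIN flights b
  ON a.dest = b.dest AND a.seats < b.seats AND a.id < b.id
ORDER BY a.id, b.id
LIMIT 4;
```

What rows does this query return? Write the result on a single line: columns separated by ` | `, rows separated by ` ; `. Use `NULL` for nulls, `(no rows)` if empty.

Pairs (a,b) with same dest, a.seats < b.seats, a.id < b.id.
dest groups: Delhi:{1,5,9} Geneva:{2,8} Izmir:{4,6} Reno:{3,7,10}
Ordered by (a.id, b.id); first 4.

3 | 10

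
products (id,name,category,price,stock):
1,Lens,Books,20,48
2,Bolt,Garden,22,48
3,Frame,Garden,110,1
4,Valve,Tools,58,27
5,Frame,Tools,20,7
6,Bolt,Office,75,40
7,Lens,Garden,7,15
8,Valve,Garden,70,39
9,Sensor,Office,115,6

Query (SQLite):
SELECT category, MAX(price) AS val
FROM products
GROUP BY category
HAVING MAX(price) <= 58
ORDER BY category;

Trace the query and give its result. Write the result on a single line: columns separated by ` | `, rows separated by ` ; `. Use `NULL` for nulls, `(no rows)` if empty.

Partition products by category; compute MAX(price) within each group.
HAVING: keep groups where MAX(price) <= 58.
  Books: ids {1} → MAX(price)=20
  Garden: ids {2, 3, 7, 8} → MAX(price)=110
  Office: ids {6, 9} → MAX(price)=115
  Tools: ids {4, 5} → MAX(price)=58

Books | 20 ; Tools | 58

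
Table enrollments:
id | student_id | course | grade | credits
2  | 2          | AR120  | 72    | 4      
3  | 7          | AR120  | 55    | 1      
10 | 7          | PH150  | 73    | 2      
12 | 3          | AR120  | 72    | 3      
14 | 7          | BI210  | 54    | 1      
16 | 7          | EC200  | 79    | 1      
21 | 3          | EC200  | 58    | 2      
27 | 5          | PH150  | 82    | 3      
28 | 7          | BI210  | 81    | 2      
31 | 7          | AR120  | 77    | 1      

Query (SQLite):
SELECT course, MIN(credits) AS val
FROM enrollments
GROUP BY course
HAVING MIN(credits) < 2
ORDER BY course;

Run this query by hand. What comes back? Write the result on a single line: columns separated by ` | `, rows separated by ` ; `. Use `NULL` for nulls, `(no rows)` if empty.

AR120 | 1 ; BI210 | 1 ; EC200 | 1

Partition enrollments by course; compute MIN(credits) within each group.
HAVING: keep groups where MIN(credits) < 2.
  AR120: ids {2, 3, 12, 31} → MIN(credits)=1
  BI210: ids {14, 28} → MIN(credits)=1
  EC200: ids {16, 21} → MIN(credits)=1
  PH150: ids {10, 27} → MIN(credits)=2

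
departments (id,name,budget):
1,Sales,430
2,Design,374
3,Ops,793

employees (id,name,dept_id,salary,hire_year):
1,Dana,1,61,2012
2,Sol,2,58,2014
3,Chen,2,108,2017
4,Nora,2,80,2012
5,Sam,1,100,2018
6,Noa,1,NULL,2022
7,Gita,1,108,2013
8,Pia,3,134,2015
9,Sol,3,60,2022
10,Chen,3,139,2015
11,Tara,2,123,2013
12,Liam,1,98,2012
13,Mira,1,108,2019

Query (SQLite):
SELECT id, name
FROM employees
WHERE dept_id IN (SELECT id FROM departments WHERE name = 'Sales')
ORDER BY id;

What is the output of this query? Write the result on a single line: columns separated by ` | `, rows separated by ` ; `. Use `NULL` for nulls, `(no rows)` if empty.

1 | Dana ; 5 | Sam ; 6 | Noa ; 7 | Gita ; 12 | Liam ; 13 | Mira

Inner query: departments.id where name = 'Sales'.
Outer: keep employees rows whose dept_id is in that set.
Inner query → {1}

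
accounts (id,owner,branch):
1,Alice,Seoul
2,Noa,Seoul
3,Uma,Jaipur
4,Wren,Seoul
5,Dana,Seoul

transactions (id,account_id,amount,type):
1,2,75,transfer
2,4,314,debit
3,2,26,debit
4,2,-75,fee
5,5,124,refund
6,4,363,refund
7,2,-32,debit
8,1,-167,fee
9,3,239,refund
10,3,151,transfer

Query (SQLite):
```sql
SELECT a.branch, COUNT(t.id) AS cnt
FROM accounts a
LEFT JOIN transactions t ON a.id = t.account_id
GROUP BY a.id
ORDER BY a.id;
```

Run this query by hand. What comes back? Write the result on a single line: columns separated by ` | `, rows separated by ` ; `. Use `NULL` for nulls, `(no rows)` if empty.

LEFT JOIN keeps every accounts row; unmatched ones get NULL for transactions columns.
Group by accounts.id and compute COUNT(t.id). COUNT(col) of an all-NULL group is 0.
  1: ids {8} → COUNT(t.id)=1
  2: ids {1, 3, 4, 7} → COUNT(t.id)=4
  3: ids {9, 10} → COUNT(t.id)=2
  4: ids {2, 6} → COUNT(t.id)=2
  5: ids {5} → COUNT(t.id)=1

Seoul | 1 ; Seoul | 4 ; Jaipur | 2 ; Seoul | 2 ; Seoul | 1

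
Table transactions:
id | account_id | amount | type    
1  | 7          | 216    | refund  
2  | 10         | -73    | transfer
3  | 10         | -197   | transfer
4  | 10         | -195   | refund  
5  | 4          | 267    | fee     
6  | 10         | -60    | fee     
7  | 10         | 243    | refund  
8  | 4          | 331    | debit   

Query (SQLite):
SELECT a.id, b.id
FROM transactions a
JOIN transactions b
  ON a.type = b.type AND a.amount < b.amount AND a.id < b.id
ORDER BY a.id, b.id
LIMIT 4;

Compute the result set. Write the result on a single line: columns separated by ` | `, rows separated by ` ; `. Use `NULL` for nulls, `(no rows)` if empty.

1 | 7 ; 4 | 7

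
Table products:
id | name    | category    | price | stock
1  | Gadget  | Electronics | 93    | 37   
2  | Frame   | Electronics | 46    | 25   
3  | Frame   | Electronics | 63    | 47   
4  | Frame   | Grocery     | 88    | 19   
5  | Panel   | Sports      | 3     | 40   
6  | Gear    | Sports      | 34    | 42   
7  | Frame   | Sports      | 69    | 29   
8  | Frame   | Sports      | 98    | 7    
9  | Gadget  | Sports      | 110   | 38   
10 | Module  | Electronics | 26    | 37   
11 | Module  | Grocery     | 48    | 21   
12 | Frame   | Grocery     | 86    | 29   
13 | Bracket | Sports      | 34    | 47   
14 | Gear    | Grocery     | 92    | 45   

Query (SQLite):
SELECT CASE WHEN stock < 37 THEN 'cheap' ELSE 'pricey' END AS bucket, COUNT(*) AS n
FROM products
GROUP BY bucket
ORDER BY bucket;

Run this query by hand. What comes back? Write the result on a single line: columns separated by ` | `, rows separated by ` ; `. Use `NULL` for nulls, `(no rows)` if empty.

Bucket rows by stock < 37 → 'cheap' else 'pricey'; count each bucket.

cheap | 6 ; pricey | 8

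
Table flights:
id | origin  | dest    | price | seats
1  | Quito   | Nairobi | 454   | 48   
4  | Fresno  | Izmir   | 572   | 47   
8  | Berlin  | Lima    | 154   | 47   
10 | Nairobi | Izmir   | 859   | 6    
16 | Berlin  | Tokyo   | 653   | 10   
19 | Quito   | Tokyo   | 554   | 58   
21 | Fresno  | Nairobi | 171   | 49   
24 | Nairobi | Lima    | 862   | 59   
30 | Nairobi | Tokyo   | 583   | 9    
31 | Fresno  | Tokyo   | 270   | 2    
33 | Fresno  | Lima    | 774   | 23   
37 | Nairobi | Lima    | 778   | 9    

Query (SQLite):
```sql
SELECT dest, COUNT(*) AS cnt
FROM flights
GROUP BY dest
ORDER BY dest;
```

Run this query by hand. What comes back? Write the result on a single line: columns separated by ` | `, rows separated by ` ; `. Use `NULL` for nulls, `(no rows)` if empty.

Izmir | 2 ; Lima | 4 ; Nairobi | 2 ; Tokyo | 4

Partition flights by dest; compute COUNT(*) within each group.
  Izmir: ids {4, 10} → COUNT(*)=2
  Lima: ids {8, 24, 33, 37} → COUNT(*)=4
  Nairobi: ids {1, 21} → COUNT(*)=2
  Tokyo: ids {16, 19, 30, 31} → COUNT(*)=4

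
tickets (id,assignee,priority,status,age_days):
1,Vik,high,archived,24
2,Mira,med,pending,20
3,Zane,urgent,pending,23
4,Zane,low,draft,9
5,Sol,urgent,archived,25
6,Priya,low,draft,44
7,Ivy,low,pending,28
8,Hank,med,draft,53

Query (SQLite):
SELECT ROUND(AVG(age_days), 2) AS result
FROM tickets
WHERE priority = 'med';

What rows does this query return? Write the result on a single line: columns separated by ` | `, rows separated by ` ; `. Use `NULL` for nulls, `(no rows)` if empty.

Rows where priority='med' → age_days values: [20, 53].
AVG = 73 / 2 (rounded to 2 dp).

36.5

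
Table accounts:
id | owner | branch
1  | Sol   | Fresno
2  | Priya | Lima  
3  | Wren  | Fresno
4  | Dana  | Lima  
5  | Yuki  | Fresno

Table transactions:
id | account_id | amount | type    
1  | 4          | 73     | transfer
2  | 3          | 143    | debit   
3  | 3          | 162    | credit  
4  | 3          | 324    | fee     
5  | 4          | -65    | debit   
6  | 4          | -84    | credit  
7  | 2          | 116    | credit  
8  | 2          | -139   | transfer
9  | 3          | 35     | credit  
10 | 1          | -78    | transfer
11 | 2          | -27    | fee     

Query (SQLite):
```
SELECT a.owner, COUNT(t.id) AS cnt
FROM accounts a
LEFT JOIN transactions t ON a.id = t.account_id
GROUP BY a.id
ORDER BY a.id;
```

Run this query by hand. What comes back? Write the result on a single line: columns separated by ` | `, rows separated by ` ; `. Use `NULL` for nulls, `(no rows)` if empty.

Sol | 1 ; Priya | 3 ; Wren | 4 ; Dana | 3 ; Yuki | 0

LEFT JOIN keeps every accounts row; unmatched ones get NULL for transactions columns.
Group by accounts.id and compute COUNT(t.id). COUNT(col) of an all-NULL group is 0.
  1: ids {10} → COUNT(t.id)=1
  2: ids {7, 8, 11} → COUNT(t.id)=3
  3: ids {2, 3, 4, 9} → COUNT(t.id)=4
  4: ids {1, 5, 6} → COUNT(t.id)=3
  5: ids {—} → COUNT(t.id)=0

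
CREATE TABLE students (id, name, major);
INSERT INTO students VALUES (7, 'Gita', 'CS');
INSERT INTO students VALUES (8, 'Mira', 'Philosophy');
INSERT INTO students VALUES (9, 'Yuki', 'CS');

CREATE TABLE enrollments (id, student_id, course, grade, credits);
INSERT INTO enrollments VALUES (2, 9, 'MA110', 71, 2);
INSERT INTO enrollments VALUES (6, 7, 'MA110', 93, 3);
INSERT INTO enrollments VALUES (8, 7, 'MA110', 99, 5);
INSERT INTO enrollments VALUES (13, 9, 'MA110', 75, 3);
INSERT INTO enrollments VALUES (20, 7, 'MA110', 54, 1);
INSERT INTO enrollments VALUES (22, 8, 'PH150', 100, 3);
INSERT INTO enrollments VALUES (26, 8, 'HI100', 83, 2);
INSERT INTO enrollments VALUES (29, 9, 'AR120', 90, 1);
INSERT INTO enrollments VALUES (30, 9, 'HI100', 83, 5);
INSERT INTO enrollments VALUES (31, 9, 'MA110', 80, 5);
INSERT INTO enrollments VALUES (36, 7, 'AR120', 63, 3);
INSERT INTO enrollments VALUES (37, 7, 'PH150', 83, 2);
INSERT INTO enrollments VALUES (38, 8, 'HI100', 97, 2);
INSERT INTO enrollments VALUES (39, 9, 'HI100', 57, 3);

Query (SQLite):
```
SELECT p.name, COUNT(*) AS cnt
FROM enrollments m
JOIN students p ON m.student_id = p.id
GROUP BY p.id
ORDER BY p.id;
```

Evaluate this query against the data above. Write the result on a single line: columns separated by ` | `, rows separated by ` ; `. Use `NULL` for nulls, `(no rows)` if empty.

Gita | 5 ; Mira | 3 ; Yuki | 6

Join each enrollments row to its students via student_id.
Group joined rows by students.id; compute COUNT(*) per group.
  7: ids {6, 8, 20, 36, 37} → COUNT(*)=5
  8: ids {22, 26, 38} → COUNT(*)=3
  9: ids {2, 13, 29, 30, 31, 39} → COUNT(*)=6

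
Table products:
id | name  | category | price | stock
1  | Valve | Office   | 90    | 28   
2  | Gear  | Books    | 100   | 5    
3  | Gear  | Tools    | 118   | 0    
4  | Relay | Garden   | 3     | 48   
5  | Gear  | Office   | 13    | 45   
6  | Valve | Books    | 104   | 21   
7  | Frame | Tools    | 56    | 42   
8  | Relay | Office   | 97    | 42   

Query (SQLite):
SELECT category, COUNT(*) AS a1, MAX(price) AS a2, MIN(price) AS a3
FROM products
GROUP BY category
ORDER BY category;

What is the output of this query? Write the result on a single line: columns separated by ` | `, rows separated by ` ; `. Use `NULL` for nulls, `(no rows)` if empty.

Books | 2 | 104 | 100 ; Garden | 1 | 3 | 3 ; Office | 3 | 97 | 13 ; Tools | 2 | 118 | 56

Group products by category.
Per group compute: COUNT(*), MAX(price), MIN(price).
  Books: ids {2, 6} → COUNT(*)=2, MAX(price)=104, MIN(price)=100
  Garden: ids {4} → COUNT(*)=1, MAX(price)=3, MIN(price)=3
  Office: ids {1, 5, 8} → COUNT(*)=3, MAX(price)=97, MIN(price)=13
  Tools: ids {3, 7} → COUNT(*)=2, MAX(price)=118, MIN(price)=56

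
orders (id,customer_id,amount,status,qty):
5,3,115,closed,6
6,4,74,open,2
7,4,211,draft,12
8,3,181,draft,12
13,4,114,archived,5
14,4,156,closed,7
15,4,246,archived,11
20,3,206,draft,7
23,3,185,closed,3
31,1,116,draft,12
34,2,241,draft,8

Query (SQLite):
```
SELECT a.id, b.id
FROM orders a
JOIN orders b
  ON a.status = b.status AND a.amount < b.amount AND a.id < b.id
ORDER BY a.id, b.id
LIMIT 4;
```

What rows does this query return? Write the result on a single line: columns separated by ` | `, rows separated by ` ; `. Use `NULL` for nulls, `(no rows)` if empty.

5 | 14 ; 5 | 23 ; 7 | 34 ; 8 | 20

Pairs (a,b) with same status, a.amount < b.amount, a.id < b.id.
status groups: archived:{13,15} closed:{5,14,23} draft:{7,8,20,31,34} open:{6}
Ordered by (a.id, b.id); first 4.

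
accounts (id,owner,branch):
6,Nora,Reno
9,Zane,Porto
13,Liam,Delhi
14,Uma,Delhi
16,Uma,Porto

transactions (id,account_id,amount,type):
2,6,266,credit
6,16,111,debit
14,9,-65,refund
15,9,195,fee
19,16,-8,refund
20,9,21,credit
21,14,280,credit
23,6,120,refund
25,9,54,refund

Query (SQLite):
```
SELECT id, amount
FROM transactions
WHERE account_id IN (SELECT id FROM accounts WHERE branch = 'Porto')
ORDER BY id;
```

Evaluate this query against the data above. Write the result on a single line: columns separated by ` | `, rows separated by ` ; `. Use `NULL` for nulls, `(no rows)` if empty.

Inner query: accounts.id where branch = 'Porto'.
Outer: keep transactions rows whose account_id is in that set.
Inner query → {9, 16}

6 | 111 ; 14 | -65 ; 15 | 195 ; 19 | -8 ; 20 | 21 ; 25 | 54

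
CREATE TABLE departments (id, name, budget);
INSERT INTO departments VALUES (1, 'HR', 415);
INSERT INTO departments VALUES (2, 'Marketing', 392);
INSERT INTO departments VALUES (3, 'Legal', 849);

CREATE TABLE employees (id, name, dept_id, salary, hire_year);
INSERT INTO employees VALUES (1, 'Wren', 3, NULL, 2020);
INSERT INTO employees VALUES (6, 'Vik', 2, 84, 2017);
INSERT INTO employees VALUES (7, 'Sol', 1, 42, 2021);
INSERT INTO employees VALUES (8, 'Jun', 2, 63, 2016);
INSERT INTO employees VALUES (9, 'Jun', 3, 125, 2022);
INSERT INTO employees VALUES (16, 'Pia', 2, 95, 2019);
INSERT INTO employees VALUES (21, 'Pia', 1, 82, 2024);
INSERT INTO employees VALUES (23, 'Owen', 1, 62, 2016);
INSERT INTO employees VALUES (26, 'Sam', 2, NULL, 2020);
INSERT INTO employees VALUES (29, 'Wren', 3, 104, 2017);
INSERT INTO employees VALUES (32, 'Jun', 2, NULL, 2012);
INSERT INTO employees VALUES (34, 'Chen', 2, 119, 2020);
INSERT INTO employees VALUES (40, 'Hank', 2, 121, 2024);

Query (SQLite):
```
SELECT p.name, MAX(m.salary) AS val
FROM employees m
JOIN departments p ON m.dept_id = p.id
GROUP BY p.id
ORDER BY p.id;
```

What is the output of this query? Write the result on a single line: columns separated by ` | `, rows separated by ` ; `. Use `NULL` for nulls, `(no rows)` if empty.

HR | 82 ; Marketing | 121 ; Legal | 125

Join each employees row to its departments via dept_id.
Group joined rows by departments.id; compute MAX(m.salary) per group.
  1: ids {7, 21, 23} → MAX(m.salary)=82
  2: ids {6, 8, 16, 26, 32, 34, 40} → MAX(m.salary)=121
  3: ids {1, 9, 29} → MAX(m.salary)=125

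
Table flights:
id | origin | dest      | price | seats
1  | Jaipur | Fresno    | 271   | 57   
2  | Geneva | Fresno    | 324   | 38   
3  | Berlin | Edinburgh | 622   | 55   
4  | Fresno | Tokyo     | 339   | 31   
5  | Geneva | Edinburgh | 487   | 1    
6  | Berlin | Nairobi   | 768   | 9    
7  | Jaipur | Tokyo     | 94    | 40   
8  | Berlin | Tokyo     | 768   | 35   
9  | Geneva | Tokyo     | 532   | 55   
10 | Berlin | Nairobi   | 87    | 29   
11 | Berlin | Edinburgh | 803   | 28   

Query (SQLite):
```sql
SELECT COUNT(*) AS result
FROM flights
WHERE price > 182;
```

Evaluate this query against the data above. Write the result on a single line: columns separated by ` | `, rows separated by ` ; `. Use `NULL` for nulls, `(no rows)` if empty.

9

Rows where price > 182 → seats values: [57, 38, 55, 31, 1, 9, 35, 55, 28].
COUNT(*) counts rows → 9.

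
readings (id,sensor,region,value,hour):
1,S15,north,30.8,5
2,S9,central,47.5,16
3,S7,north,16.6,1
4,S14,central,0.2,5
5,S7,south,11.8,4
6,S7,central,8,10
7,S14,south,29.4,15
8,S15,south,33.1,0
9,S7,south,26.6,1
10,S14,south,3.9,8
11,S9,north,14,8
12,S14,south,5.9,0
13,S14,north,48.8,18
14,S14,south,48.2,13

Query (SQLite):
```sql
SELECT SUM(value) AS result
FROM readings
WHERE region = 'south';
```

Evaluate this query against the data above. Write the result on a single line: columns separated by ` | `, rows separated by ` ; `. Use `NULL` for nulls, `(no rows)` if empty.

Rows where region='south' → value values: [11.8, 29.4, 33.1, 26.6, 3.9, 5.9, 48.2].
SUM of non-NULL values = 158.9.

158.9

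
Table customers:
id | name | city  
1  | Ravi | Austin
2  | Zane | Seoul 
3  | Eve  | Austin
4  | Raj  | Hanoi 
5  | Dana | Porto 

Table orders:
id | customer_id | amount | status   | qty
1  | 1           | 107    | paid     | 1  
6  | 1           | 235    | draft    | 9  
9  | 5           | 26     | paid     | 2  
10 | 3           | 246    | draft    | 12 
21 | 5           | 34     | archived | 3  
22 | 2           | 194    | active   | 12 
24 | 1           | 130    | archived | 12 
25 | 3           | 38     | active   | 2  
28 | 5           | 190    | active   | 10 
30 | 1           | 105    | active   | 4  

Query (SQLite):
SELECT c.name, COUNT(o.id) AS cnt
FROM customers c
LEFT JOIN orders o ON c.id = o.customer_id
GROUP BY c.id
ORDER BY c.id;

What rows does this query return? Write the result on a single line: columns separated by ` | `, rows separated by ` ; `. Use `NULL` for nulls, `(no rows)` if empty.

Ravi | 4 ; Zane | 1 ; Eve | 2 ; Raj | 0 ; Dana | 3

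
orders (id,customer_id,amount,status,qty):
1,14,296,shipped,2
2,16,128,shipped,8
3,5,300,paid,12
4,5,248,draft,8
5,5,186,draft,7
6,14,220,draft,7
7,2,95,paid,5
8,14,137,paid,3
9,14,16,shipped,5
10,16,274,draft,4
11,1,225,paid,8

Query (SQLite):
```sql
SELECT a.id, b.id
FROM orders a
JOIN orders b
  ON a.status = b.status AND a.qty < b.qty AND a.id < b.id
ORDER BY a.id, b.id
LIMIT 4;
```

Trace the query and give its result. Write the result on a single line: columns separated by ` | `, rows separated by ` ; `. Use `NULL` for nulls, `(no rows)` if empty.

1 | 2 ; 1 | 9 ; 7 | 11 ; 8 | 11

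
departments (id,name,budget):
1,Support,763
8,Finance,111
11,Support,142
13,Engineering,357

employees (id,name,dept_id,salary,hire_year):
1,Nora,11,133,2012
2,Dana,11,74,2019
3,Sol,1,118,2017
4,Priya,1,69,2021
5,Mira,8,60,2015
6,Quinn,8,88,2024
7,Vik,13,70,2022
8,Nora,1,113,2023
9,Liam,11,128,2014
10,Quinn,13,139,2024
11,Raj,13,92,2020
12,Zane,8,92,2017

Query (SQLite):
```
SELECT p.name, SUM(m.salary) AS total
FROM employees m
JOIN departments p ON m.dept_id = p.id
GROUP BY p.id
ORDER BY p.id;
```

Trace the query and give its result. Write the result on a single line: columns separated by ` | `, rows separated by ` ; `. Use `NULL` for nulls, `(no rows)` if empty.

Support | 300 ; Finance | 240 ; Support | 335 ; Engineering | 301

Join each employees row to its departments via dept_id.
Group joined rows by departments.id; compute SUM(m.salary) per group.
  1: ids {3, 4, 8} → SUM(m.salary)=300
  8: ids {5, 6, 12} → SUM(m.salary)=240
  11: ids {1, 2, 9} → SUM(m.salary)=335
  13: ids {7, 10, 11} → SUM(m.salary)=301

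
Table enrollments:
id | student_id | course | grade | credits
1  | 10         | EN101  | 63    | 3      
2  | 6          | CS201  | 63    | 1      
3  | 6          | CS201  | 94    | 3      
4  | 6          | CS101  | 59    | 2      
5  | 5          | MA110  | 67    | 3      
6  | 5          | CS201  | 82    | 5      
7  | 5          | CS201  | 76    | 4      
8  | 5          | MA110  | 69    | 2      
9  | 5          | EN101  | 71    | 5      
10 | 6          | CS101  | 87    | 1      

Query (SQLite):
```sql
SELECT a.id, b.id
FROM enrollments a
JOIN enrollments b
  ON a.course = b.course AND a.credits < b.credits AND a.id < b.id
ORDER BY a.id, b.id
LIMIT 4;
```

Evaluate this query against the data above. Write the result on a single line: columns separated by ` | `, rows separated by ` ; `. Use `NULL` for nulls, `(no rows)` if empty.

1 | 9 ; 2 | 3 ; 2 | 6 ; 2 | 7

Pairs (a,b) with same course, a.credits < b.credits, a.id < b.id.
course groups: CS101:{4,10} CS201:{2,3,6,7} EN101:{1,9} MA110:{5,8}
Ordered by (a.id, b.id); first 4.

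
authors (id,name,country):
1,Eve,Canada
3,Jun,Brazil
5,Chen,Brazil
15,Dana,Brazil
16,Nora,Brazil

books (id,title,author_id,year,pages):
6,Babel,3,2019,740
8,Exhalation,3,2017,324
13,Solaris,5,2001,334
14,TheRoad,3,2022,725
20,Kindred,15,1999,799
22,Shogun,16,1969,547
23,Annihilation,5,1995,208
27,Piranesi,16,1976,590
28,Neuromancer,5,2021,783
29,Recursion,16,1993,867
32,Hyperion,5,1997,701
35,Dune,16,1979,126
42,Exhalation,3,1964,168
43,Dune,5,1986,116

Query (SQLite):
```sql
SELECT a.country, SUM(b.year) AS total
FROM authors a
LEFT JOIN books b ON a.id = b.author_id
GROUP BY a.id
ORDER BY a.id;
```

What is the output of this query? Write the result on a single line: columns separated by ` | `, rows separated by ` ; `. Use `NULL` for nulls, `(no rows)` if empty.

Canada | NULL ; Brazil | 8022 ; Brazil | 10000 ; Brazil | 1999 ; Brazil | 7917

LEFT JOIN keeps every authors row; unmatched ones get NULL for books columns.
Group by authors.id and compute SUM(b.year). SUM over an all-NULL group is NULL.
  1: ids {—} → SUM(b.year)=NULL
  3: ids {6, 8, 14, 42} → SUM(b.year)=8022
  5: ids {13, 23, 28, 32, 43} → SUM(b.year)=10000
  15: ids {20} → SUM(b.year)=1999
  16: ids {22, 27, 29, 35} → SUM(b.year)=7917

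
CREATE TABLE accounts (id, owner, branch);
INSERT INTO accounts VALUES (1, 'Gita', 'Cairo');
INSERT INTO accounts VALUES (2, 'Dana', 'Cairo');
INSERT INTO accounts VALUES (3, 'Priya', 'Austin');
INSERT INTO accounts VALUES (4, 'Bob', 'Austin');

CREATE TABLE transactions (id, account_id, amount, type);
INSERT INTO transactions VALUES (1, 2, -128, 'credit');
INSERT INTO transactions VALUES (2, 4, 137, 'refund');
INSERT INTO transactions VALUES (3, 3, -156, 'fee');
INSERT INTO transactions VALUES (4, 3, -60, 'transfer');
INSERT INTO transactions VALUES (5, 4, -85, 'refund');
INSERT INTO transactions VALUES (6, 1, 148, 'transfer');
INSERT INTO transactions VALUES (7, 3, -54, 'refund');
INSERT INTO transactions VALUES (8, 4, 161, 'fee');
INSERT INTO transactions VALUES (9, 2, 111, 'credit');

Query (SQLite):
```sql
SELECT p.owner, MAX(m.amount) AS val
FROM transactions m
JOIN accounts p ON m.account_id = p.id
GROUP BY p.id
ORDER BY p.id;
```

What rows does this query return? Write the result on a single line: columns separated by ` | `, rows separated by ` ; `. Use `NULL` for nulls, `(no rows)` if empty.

Gita | 148 ; Dana | 111 ; Priya | -54 ; Bob | 161

Join each transactions row to its accounts via account_id.
Group joined rows by accounts.id; compute MAX(m.amount) per group.
  1: ids {6} → MAX(m.amount)=148
  2: ids {1, 9} → MAX(m.amount)=111
  3: ids {3, 4, 7} → MAX(m.amount)=-54
  4: ids {2, 5, 8} → MAX(m.amount)=161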